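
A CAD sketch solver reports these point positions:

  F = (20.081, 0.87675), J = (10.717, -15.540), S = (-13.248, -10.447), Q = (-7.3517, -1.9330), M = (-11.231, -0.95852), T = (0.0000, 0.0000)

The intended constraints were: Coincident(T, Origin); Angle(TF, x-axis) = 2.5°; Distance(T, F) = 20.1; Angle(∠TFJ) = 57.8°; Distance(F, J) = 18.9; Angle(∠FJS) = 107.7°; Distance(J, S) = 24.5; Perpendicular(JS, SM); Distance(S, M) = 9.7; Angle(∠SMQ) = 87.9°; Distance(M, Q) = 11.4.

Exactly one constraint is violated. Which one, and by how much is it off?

Distance(M, Q) = 11.4 — off by 7.40.

T = (0.00, 0.00) ✓; TF at 2.500° ✓; |TF| = 20.10 ✓; ∠TFJ = 57.80° ✓; |FJ| = 18.90 ✓; ∠FJS = 107.7° ✓; |JS| = 24.50 ✓; ∠(JS, SM) = 90.00° ✓; |SM| = 9.700 ✓; ∠SMQ = 87.90° ✓; |MQ| = 4.000 ✗.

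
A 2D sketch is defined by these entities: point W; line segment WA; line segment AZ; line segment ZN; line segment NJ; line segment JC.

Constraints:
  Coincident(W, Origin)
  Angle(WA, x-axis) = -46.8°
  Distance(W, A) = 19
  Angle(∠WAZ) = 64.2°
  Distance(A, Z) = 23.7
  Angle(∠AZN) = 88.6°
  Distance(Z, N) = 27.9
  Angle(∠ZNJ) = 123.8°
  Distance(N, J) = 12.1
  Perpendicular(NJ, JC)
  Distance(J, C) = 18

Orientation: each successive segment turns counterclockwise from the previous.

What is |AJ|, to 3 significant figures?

36.7

W is at the origin; WA runs at -46.8° with length 19.0, so A = (13.0, -13.9). ∠WAZ = 64.2° gives AZ at 69.0° from the x-axis; with |AZ| = 23.7, Z = (21.5, 8.28). ∠AZN = 88.6° gives ZN at 160° from the x-axis; with |ZN| = 27.9, N = (-4.78, 17.6). ∠ZNJ = 123.8° gives NJ at -143° from the x-axis; with |NJ| = 12.1, J = (-14.5, 10.4). Then |AJ| = |J − A| = 36.7.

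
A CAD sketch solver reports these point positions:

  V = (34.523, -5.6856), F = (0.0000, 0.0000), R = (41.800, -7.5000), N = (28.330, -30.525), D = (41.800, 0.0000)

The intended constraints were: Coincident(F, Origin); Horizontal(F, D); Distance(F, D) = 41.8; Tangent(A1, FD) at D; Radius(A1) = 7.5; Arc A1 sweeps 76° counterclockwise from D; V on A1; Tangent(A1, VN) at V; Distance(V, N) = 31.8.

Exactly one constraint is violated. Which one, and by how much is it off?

Distance(V, N) = 31.8 — off by 6.20.

F = (0.00, 0.00) ✓; F.y = 0.00, D.y = 0.00 ✓; |FD| = 41.80 ✓; ∠(RD, DF) = 90.00° ✓; |RD| = 7.500 ✓; bearing(R→V) − bearing(R→D) = 76.00° ✓; |RV| = 7.500 ✓; ∠(RV, VN) = 90.00° ✓; |VN| = 25.60 ✗.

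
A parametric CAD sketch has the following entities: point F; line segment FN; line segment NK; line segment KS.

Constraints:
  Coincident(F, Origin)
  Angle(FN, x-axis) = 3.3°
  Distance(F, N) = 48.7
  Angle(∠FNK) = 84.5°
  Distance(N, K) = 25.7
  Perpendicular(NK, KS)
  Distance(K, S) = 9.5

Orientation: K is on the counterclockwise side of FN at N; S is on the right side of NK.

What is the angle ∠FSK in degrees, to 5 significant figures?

19.940°

∠FNK = 84.5°, so NK runs at 3.3° + (180° − 84.5°) = 98.800° from the x-axis; with |NK| = 25.7, K = N + 25.7·(cos 98.800°, sin 98.800°) = (44.688, 28.201). NK ⟂ KS; with |KS| = 9.5 on the right of NK, S = K + 9.5·(0.98823, 0.15299) = (54.076, 29.654). Then cos ∠FSK = SF·SK / (|SF||SK|), giving 19.940°.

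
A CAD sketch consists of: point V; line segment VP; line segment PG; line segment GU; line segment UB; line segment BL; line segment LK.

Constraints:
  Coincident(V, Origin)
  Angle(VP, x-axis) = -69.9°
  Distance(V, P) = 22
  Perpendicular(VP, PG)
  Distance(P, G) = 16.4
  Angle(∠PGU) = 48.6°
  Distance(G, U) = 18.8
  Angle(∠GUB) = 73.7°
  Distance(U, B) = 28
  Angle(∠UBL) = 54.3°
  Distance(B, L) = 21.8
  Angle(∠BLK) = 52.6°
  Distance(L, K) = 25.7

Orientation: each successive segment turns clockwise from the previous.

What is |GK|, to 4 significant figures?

25.06

V is at the origin; VP runs at -69.9° with length 22.0, so P = (7.561, -20.66). VP is perpendicular to PG, so PG runs at -159.9°; with |PG| = 16.4, G = (-7.841, -26.30). ∠PGU = 48.6° gives GU at 68.70° from the x-axis; with |GU| = 18.8, U = (-1.012, -8.780). ∠GUB = 73.7° gives UB at -37.60° from the x-axis; with |UB| = 28.0, B = (21.17, -25.86). ∠UBL = 54.3° gives BL at -163.3° from the x-axis; with |BL| = 21.8, L = (0.2921, -32.13). ∠BLK = 52.6° gives LK at 69.30° from the x-axis; with |LK| = 25.7, K = (9.376, -8.088). Then |GK| = |K − G| = 25.06.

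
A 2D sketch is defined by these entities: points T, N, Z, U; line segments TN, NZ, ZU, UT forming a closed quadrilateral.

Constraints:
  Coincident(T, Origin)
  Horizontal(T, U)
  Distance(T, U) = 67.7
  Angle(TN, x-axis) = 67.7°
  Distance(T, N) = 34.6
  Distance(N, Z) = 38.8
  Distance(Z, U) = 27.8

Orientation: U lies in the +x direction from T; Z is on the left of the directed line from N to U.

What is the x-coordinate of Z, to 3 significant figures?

50.6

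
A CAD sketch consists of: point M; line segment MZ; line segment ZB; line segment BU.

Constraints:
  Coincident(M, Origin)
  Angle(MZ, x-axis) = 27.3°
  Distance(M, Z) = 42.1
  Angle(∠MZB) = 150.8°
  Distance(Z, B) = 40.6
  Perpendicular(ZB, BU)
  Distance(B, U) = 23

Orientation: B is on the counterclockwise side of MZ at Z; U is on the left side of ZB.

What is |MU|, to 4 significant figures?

77.39

M is at the origin; MZ runs at 27.3° with length 42.1, so Z = 42.1·(cos 27.3°, sin 27.3°) = (37.41, 19.31). ∠MZB = 150.8°, so ZB runs at 27.3° + (180° − 150.8°) = 56.50° from the x-axis; with |ZB| = 40.6, B = Z + 40.6·(cos 56.50°, sin 56.50°) = (59.82, 53.16). The perpendicularity gives BU at right angles to ZB; with |BU| = 23.0 on the left of ZB, U = B + 23.0·(-0.8339, 0.5519) = (40.64, 65.86). Then |MU| = |U − M| = 77.39.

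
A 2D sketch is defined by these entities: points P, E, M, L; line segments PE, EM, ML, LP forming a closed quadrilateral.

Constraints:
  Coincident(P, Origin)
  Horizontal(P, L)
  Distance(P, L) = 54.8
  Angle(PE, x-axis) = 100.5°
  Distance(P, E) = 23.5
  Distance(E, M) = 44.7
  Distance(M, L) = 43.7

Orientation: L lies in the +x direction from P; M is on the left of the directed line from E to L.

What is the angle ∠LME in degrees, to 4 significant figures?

91.71°

P is at the origin; P and L share the same y with |PL| = 54.8 and L in +x, so L = (54.8, 0). PE runs at 100.5° with |PE| = 23.5, so E = (-4.283, 23.11). M is determined by |EM| = 44.7 and |ML| = 43.7 together: it lies at the intersection of circle(E, 44.7) and circle(L, 43.7). With |EL| = 63.44, the foot of the radical line on EL is 32.42 from E and the perpendicular offset is √(44.7² − 32.42²) = 30.78. Taking the left-of-EL solution: M = (37.12, 39.96).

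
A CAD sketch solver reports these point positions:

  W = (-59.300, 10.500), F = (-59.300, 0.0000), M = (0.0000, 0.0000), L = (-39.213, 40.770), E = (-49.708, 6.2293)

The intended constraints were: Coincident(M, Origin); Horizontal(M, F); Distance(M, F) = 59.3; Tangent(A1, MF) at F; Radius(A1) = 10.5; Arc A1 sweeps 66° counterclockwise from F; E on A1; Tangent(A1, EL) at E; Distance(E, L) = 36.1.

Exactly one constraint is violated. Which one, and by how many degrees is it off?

Tangent(A1, EL) at E — off by 7.10°.

M = (0.00, 0.00) ✓; M.y = 0.00, F.y = 0.00 ✓; |MF| = 59.30 ✓; ∠(WF, FM) = 90.00° ✓; |WF| = 10.50 ✓; bearing(W→E) − bearing(W→F) = 66.00° ✓; |WE| = 10.50 ✓; ∠(WE, EL) = 82.90° ✗; |EL| = 36.10 ✓.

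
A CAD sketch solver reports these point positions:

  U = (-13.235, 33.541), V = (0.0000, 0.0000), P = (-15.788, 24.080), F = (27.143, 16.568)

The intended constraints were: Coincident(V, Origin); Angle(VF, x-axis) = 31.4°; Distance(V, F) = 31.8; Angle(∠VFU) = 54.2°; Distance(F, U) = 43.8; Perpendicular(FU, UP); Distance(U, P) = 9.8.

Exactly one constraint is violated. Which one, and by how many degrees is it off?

Perpendicular(FU, UP) — off by 7.70°.

V = (0.00, 0.00) ✓; VF at 31.40° ✓; |VF| = 31.80 ✓; ∠VFU = 54.20° ✓; |FU| = 43.80 ✓; ∠(FU, UP) = 97.70° ✗; |UP| = 9.799 ✓.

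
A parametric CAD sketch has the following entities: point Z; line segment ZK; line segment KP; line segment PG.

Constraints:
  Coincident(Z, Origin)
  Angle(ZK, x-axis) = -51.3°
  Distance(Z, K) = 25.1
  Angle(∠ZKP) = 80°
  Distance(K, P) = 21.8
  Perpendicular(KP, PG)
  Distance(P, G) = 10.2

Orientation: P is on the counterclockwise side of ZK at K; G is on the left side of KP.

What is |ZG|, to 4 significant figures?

22.69

Z is at the origin; ZK runs at -51.3° with length 25.1, so K = 25.1·(cos -51.3°, sin -51.3°) = (15.69, -19.59). ∠ZKP = 80.0°, so KP runs at -51.3° + (180° − 80.0°) = 48.70° from the x-axis; with |KP| = 21.8, P = K + 21.8·(cos 48.70°, sin 48.70°) = (30.08, -3.211). The perpendicularity gives PG at right angles to KP; with |PG| = 10.2 on the left of KP, G = P + 10.2·(-0.7513, 0.6600) = (22.42, 3.521). Then |ZG| = |G − Z| = 22.69.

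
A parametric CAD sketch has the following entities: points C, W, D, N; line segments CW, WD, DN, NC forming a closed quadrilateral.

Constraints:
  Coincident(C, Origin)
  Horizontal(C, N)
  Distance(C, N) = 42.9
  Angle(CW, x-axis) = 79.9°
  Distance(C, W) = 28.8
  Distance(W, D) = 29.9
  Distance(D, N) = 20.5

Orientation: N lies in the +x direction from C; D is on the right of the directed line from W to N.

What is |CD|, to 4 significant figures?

23.27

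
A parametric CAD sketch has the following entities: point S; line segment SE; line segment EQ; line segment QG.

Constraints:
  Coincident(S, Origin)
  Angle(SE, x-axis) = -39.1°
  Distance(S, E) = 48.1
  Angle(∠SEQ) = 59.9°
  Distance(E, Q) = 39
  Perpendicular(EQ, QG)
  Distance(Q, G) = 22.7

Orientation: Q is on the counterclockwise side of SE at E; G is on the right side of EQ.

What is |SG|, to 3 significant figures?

66.0

∠SEQ = 59.9°, so EQ runs at -39.1° + (180° − 59.9°) = 81.0° from the x-axis; with |EQ| = 39.0, Q = E + 39.0·(cos 81.0°, sin 81.0°) = (43.4, 8.18). EQ ⟂ QG; with |QG| = 22.7 on the right of EQ, G = Q + 22.7·(0.988, -0.156) = (65.8, 4.63). Then |SG| = |G − S| = 66.0.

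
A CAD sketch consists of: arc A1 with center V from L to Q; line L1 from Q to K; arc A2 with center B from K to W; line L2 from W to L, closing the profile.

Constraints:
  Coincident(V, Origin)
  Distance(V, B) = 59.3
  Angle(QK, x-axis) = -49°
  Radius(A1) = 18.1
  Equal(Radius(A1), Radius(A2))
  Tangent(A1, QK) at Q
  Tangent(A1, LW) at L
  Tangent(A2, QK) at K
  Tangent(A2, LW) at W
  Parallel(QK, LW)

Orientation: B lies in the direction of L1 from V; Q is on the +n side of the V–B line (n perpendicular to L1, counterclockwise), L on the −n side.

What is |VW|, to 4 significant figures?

62.00

The slot axis is L1's direction at -49.0°, so u = (cos -49.0°, sin -49.0°) = (0.6561, -0.7547) and n = (−sin -49.0°, cos -49.0°) = (0.7547, 0.6561). V is at the origin and B lies 59.3 along u from V, so B = 59.3·u = (38.90, -44.75). Tangency of A1 to both parallel lines with radius 18.1 puts Q and L at V ± 18.1·n: Q = (13.66, 11.87), L = (-13.66, -11.87). Equal radii place K and W the same way about B: K = B + 18.1·n = (52.56, -32.88), W = B − 18.1·n = (25.24, -56.63). Then |VW| = |W − V| = 62.00.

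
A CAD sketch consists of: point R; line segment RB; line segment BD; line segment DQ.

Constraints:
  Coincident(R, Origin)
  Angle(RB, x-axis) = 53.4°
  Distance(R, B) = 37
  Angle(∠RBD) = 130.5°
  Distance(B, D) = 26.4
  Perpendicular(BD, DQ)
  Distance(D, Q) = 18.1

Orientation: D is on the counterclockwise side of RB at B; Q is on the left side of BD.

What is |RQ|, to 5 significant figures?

51.418

∠RBD = 130.5°, so BD runs at 53.4° + (180° − 130.5°) = 102.90° from the x-axis; with |BD| = 26.4, D = B + 26.4·(cos 102.90°, sin 102.90°) = (16.167, 55.438). The perpendicularity gives DQ at right angles to BD; with |DQ| = 18.1 on the left of BD, Q = D + 18.1·(-0.97476, -0.22325) = (-1.4767, 51.397). Then |RQ| = |Q − R| = 51.418.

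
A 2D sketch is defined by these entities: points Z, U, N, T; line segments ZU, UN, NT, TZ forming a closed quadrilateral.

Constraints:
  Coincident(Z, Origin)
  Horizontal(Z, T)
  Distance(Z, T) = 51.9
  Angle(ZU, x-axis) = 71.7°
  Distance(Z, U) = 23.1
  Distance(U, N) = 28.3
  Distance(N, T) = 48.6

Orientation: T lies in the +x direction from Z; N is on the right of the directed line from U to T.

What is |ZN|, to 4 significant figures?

7.166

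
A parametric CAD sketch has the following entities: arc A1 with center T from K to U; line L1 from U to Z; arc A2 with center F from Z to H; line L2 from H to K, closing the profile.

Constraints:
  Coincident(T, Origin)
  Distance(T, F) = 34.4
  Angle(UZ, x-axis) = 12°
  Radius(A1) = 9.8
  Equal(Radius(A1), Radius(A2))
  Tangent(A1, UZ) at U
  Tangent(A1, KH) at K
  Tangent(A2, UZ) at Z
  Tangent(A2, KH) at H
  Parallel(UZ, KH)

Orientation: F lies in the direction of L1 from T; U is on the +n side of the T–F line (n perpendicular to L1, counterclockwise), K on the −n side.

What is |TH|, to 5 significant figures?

35.769

The slot axis is L1's direction at 12.0°, so u = (cos 12.0°, sin 12.0°) = (0.97815, 0.20791) and n = (−sin 12.0°, cos 12.0°) = (-0.20791, 0.97815). T is at the origin and F lies 34.4 along u from T, so F = 34.4·u = (33.648, 7.1522). Tangency of A1 to both parallel lines with radius 9.8 puts U and K at T ± 9.8·n: U = (-2.0375, 9.5858), K = (2.0375, -9.5858). Equal radii place Z and H the same way about F: Z = F + 9.8·n = (31.611, 16.738), H = F − 9.8·n = (35.686, -2.4337). Then |TH| = |H − T| = 35.769.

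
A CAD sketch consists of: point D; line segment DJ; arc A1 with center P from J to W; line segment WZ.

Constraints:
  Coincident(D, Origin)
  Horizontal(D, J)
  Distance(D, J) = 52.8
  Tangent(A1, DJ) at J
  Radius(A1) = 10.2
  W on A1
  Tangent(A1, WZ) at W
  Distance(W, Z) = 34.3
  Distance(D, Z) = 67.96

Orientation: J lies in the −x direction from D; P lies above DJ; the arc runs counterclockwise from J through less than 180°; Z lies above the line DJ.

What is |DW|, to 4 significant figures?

44.58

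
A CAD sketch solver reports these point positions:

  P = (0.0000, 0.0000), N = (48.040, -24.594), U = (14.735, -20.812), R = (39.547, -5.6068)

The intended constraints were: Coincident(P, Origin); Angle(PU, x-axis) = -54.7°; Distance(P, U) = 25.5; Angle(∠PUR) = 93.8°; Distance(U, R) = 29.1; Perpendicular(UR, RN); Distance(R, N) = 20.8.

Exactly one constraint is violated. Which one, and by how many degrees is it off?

Perpendicular(UR, RN) — off by 7.40°.

P = (0.00, 0.00) ✓; PU at -54.70° ✓; |PU| = 25.50 ✓; ∠PUR = 93.80° ✓; |UR| = 29.10 ✓; ∠(UR, RN) = 97.40° ✗; |RN| = 20.80 ✓.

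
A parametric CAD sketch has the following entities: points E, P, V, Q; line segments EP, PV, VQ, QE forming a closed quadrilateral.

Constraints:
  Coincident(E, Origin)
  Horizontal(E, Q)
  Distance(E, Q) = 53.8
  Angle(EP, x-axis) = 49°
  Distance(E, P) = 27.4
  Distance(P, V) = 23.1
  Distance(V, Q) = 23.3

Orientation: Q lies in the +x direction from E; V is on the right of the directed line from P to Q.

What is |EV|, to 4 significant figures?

30.56

Checks: |PV| = 23.10 ✓; |VQ| = 23.30 ✓.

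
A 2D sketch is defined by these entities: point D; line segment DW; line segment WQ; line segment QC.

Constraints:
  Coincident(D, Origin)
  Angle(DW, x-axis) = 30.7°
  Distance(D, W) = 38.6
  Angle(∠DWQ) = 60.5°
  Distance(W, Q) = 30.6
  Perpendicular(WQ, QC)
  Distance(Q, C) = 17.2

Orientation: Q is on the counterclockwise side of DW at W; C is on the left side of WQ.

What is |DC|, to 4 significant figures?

20.08

D is at the origin; DW runs at 30.7° with length 38.6, so W = 38.6·(cos 30.7°, sin 30.7°) = (33.19, 19.71). ∠DWQ = 60.5°, so WQ runs at 30.7° + (180° − 60.5°) = 150.2° from the x-axis; with |WQ| = 30.6, Q = W + 30.6·(cos 150.2°, sin 150.2°) = (6.637, 34.91). WQ ⟂ QC; with |QC| = 17.2 on the left of WQ, C = Q + 17.2·(-0.4970, -0.8678) = (-1.911, 19.99). Then |DC| = |C − D| = 20.08.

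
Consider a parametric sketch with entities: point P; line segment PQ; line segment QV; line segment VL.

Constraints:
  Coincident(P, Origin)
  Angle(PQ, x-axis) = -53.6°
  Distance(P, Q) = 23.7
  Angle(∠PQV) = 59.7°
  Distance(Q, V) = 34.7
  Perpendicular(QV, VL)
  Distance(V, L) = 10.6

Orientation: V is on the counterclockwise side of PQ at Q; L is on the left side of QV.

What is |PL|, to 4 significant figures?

24.79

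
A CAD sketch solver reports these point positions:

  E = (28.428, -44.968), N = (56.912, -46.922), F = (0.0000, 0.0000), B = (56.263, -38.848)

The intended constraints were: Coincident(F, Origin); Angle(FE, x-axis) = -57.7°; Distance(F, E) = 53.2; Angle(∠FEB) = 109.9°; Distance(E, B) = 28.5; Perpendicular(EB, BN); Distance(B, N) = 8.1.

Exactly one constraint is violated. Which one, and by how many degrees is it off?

Perpendicular(EB, BN) — off by 7.80°.

F = (0.00, 0.00) ✓; FE at -57.70° ✓; |FE| = 53.20 ✓; ∠FEB = 109.9° ✓; |EB| = 28.50 ✓; ∠(EB, BN) = 97.80° ✗; |BN| = 8.100 ✓.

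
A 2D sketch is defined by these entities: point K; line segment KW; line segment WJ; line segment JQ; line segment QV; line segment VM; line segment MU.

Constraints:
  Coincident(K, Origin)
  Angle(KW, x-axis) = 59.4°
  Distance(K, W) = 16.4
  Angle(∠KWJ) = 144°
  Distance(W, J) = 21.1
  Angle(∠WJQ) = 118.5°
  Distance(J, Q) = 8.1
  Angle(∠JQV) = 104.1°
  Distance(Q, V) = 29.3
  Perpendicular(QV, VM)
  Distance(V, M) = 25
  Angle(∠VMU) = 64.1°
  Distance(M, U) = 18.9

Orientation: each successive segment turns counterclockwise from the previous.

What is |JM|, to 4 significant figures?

35.66

K is at the origin; KW runs at 59.4° with length 16.4, so W = (8.348, 14.12). ∠KWJ = 144.0° gives WJ at 95.40° from the x-axis; with |WJ| = 21.1, J = (6.363, 35.12). ∠WJQ = 118.5° gives JQ at 156.9° from the x-axis; with |JQ| = 8.1, Q = (-1.088, 38.30). ∠JQV = 104.1° gives QV at -127.2° from the x-axis; with |QV| = 29.3, V = (-18.80, 14.96). The perpendicularity gives VM at right angles to QV, so VM runs at -37.20°; with |VM| = 25.0, M = (1.111, -0.1528). Then |JM| = |M − J| = 35.66.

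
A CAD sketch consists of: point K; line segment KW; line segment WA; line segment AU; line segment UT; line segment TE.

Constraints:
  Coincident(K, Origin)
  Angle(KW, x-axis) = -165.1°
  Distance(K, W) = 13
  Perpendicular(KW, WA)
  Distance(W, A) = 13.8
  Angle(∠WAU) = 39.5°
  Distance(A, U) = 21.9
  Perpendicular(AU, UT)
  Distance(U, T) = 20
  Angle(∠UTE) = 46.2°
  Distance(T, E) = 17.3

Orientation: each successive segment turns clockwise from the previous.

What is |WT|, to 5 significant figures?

15.891

K is at the origin; KW runs at -165.1° with length 13.0, so W = (-12.563, -3.3427). The perpendicularity gives WA at right angles to KW, so WA runs at 104.90°; with |WA| = 13.8, A = (-16.111, 9.9933). ∠WAU = 39.5° gives AU at -35.600° from the x-axis; with |AU| = 21.9, U = (1.6956, -2.7552). AU is perpendicular to UT, so UT runs at -125.60°; with |UT| = 20.0, T = (-9.9469, -19.017). Then |WT| = |T − W| = 15.891.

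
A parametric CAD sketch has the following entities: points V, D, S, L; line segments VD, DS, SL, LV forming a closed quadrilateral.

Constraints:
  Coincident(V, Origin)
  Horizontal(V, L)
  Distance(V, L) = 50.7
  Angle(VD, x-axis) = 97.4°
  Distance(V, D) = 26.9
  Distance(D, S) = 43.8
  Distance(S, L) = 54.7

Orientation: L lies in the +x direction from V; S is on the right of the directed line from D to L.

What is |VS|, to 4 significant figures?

17.12

Checks: |DS| = 43.80 ✓; |SL| = 54.70 ✓.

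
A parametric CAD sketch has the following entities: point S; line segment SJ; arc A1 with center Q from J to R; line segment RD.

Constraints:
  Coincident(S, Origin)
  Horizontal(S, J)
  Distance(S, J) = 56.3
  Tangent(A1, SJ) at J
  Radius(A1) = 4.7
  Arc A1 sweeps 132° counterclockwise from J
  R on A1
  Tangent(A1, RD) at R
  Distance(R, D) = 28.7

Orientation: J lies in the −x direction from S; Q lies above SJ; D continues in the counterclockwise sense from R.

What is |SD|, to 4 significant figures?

77.70

On A1, J sits at bearing -90° from Q; a 132° counterclockwise sweep puts R at bearing 42°, so R = Q + 4.7·(cos 42°, sin 42°) = (-52.81, 7.845). Since A1 is tangent to RD there, QR ⟂ RD, so RD runs along (−sin 42°, cos 42°); with |RD| = 28.7, D = (-72.01, 29.17). Then |SD| = |D − S| = 77.70.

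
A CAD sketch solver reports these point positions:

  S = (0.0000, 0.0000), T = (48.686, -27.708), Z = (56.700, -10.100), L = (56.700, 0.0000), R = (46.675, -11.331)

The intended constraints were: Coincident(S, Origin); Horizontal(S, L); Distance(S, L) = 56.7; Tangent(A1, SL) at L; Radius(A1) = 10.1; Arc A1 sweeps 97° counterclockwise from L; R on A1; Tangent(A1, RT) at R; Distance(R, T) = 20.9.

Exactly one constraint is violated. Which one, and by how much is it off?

Distance(R, T) = 20.9 — off by 4.40.

S = (0.00, 0.00) ✓; S.y = 0.00, L.y = 0.00 ✓; |SL| = 56.70 ✓; ∠(ZL, LS) = 90.00° ✓; |ZL| = 10.10 ✓; bearing(Z→R) − bearing(Z→L) = 97.00° ✓; |ZR| = 10.10 ✓; ∠(ZR, RT) = 90.00° ✓; |RT| = 16.50 ✗.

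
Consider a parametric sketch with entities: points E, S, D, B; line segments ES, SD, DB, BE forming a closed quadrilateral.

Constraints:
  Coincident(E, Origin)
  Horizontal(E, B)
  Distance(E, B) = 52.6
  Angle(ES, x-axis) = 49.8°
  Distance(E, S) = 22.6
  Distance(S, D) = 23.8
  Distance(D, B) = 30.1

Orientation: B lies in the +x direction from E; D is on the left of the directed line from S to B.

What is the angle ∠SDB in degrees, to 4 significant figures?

100.9°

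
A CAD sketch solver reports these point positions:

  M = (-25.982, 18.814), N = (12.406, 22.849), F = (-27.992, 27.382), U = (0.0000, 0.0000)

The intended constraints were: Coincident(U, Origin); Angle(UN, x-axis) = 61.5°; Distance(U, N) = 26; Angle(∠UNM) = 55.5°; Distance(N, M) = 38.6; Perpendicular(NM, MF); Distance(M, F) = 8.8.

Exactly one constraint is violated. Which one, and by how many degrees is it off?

Perpendicular(NM, MF) — off by 7.20°.

U = (0.00, 0.00) ✓; UN at 61.50° ✓; |UN| = 26.00 ✓; ∠UNM = 55.50° ✓; |NM| = 38.60 ✓; ∠(NM, MF) = 82.80° ✗; |MF| = 8.801 ✓.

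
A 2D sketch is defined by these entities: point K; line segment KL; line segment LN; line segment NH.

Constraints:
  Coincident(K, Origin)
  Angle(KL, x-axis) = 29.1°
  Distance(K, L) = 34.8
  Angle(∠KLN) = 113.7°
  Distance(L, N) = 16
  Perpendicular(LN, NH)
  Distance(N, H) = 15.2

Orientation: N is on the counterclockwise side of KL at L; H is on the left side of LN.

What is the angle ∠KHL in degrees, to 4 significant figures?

72.59°

K is at the origin; KL runs at 29.1° with length 34.8, so L = 34.8·(cos 29.1°, sin 29.1°) = (30.41, 16.92). ∠KLN = 113.7°, so LN runs at 29.1° + (180° − 113.7°) = 95.40° from the x-axis; with |LN| = 16.0, N = L + 16.0·(cos 95.40°, sin 95.40°) = (28.90, 32.85). LN is perpendicular to NH; with |NH| = 15.2 on the left of LN, H = N + 15.2·(-0.9956, -0.09411) = (13.77, 31.42). Then cos ∠KHL = HK·HL / (|HK||HL|), giving 72.59°.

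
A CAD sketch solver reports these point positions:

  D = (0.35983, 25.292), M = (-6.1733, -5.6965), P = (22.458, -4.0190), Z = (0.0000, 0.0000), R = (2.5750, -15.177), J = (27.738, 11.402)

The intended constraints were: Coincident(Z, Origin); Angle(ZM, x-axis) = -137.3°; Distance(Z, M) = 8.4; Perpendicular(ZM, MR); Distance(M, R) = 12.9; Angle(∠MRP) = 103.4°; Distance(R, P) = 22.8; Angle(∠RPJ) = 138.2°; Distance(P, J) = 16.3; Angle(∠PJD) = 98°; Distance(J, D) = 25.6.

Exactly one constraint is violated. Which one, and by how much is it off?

Distance(J, D) = 25.6 — off by 5.10.

Z = (0.00, 0.00) ✓; ZM at -137.3° ✓; |ZM| = 8.400 ✓; ∠(ZM, MR) = 90.00° ✓; |MR| = 12.90 ✓; ∠MRP = 103.4° ✓; |RP| = 22.80 ✓; ∠RPJ = 138.2° ✓; |PJ| = 16.30 ✓; ∠PJD = 98.00° ✓; |JD| = 30.70 ✗.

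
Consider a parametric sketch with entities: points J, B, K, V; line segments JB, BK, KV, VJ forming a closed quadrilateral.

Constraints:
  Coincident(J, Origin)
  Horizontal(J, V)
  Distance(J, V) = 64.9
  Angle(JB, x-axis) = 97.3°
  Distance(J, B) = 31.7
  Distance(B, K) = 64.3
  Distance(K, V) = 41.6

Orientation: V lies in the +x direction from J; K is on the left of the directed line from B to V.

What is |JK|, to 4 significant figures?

72.42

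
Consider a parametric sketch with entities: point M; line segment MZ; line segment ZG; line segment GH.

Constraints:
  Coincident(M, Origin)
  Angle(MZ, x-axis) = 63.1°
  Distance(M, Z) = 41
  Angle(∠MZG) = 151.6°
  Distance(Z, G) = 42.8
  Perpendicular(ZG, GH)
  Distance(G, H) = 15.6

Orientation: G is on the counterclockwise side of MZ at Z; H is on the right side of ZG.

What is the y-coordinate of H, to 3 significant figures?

79.8

∠MZG = 151.6°, so ZG runs at 63.1° + (180° − 151.6°) = 91.5° from the x-axis; with |ZG| = 42.8, G = Z + 42.8·(cos 91.5°, sin 91.5°) = (17.4, 79.3). ZG ⟂ GH; with |GH| = 15.6 on the right of ZG, H = G + 15.6·(1.00, 0.0262) = (33.0, 79.8). So H.y = 79.8.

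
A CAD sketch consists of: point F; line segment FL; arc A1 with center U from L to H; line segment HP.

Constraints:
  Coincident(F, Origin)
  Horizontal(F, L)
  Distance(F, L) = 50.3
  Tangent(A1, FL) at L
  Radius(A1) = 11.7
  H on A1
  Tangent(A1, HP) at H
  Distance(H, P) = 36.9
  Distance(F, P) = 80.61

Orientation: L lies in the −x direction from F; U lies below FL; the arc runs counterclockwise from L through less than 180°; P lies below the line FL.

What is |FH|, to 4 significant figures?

62.87

F is at the origin; FL is horizontal with |FL| = 50.3 and L on the −x side, so L = (-50.30, 0.000). Since A1 is tangent to FL there, UL ⟂ FL, so U = L + (0, -11.7) = (-50.30, -11.70). Since UH ⟂ HP (tangency), |UP| = √(11.7² + 36.9²) = 38.71 regardless of where H sits on A1. So P lies on both circle(F, 80.61) and circle(U, 38.71); the below-FL intersection is P = (-65.17, -47.44). H is the foot of the tangent from P: H = (-61.96, -10.68).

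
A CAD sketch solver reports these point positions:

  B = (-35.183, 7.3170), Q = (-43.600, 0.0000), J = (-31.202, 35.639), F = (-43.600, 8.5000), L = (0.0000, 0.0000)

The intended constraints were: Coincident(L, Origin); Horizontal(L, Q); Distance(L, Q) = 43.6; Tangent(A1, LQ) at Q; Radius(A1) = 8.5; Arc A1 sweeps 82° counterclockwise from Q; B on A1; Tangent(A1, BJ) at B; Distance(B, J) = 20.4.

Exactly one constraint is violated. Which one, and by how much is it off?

Distance(B, J) = 20.4 — off by 8.20.

L = (0.00, 0.00) ✓; L.y = 0.00, Q.y = 0.00 ✓; |LQ| = 43.60 ✓; ∠(FQ, QL) = 90.00° ✓; |FQ| = 8.500 ✓; bearing(F→B) − bearing(F→Q) = 82.00° ✓; |FB| = 8.500 ✓; ∠(FB, BJ) = 90.00° ✓; |BJ| = 28.60 ✗.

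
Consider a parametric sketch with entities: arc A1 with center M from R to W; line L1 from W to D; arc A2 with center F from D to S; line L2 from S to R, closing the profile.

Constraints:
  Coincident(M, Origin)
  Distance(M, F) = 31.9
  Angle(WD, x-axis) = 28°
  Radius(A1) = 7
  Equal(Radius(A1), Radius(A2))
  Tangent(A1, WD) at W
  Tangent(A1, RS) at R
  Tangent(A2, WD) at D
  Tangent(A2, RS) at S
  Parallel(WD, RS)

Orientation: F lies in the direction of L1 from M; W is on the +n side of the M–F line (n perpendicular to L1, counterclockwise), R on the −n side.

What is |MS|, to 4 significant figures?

32.66

Tangency of A1 to both parallel lines with radius 7.0 puts W and R at M ± 7.0·n: W = (-3.286, 6.181), R = (3.286, -6.181). Equal radii place D and S the same way about F: D = F + 7.0·n = (24.88, 21.16), S = F − 7.0·n = (31.45, 8.796). Then |MS| = |S − M| = 32.66.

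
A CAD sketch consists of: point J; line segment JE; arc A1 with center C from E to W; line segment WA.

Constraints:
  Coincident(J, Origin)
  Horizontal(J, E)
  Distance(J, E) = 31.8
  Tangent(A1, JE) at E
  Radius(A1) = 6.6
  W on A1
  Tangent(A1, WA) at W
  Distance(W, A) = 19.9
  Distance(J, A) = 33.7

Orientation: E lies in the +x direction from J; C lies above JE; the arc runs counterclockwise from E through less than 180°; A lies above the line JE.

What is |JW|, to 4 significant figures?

38.15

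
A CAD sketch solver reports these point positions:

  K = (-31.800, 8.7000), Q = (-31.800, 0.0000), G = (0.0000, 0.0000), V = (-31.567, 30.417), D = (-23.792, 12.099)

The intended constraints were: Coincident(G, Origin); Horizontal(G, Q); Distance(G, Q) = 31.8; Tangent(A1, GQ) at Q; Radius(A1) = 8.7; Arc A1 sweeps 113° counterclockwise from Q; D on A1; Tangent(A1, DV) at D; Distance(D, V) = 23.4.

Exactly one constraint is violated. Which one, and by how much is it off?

Distance(D, V) = 23.4 — off by 3.50.

G = (0.00, 0.00) ✓; G.y = 0.00, Q.y = 0.00 ✓; |GQ| = 31.80 ✓; ∠(KQ, QG) = 90.00° ✓; |KQ| = 8.700 ✓; bearing(K→D) − bearing(K→Q) = 113.0° ✓; |KD| = 8.699 ✓; ∠(KD, DV) = 90.00° ✓; |DV| = 19.90 ✗.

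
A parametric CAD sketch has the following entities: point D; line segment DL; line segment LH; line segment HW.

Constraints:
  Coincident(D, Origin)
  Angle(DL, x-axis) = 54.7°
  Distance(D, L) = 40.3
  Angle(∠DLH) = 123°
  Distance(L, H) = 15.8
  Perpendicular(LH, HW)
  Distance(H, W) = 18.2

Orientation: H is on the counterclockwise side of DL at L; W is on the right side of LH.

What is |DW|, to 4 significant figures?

64.26

∠DLH = 123.0°, so LH runs at 54.7° + (180° − 123.0°) = 111.7° from the x-axis; with |LH| = 15.8, H = L + 15.8·(cos 111.7°, sin 111.7°) = (17.45, 47.57). LH is perpendicular to HW; with |HW| = 18.2 on the right of LH, W = H + 18.2·(0.9291, 0.3697) = (34.36, 54.30). Then |DW| = |W − D| = 64.26.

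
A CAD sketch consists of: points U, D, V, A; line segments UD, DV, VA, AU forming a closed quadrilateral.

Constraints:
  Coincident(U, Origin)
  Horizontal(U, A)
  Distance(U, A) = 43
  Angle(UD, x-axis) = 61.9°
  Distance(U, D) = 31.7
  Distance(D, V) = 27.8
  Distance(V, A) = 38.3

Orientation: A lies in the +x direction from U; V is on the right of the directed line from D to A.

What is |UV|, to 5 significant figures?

5.1968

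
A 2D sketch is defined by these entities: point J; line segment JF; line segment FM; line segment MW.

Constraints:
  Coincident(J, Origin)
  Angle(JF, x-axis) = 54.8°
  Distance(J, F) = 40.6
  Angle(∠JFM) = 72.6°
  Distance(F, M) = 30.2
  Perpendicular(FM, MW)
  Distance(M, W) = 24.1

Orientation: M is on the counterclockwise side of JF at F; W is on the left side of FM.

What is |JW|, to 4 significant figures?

23.25

J is at the origin; JF runs at 54.8° with length 40.6, so F = 40.6·(cos 54.8°, sin 54.8°) = (23.40, 33.18). ∠JFM = 72.6°, so FM runs at 54.8° + (180° − 72.6°) = 162.2° from the x-axis; with |FM| = 30.2, M = F + 30.2·(cos 162.2°, sin 162.2°) = (-5.351, 42.41). The perpendicularity gives MW at right angles to FM; with |MW| = 24.1 on the left of FM, W = M + 24.1·(-0.3057, -0.9521) = (-12.72, 19.46). Then |JW| = |W − J| = 23.25.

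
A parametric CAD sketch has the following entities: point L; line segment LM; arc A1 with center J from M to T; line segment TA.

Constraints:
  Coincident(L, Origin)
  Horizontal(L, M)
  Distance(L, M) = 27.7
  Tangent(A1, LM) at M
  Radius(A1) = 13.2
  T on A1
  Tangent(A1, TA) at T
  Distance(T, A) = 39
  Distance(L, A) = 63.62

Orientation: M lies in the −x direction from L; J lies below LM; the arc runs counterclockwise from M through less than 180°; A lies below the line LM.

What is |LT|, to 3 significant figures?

43.6

Checks: ∠(JM, ML) = 90.00° ✓; |JM| = 13.20 ✓; |JT| = 13.20 ✓; ∠(JT, TA) = 90.00° ✓; |TA| = 39.00 ✓; |LA| = 63.62 ✓.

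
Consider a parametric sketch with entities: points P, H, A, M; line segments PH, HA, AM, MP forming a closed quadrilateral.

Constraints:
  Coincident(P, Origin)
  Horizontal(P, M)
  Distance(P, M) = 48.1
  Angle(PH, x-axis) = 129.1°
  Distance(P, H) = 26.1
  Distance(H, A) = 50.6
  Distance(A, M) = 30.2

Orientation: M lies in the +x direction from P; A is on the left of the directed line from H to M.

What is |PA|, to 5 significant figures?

42.949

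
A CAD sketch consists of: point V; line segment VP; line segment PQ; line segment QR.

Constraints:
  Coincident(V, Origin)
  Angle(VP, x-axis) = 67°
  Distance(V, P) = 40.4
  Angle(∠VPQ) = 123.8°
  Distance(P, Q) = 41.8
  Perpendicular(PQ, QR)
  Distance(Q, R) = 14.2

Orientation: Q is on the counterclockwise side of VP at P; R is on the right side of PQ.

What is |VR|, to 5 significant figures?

80.083

V is at the origin; VP runs at 67.0° with length 40.4, so P = 40.4·(cos 67.0°, sin 67.0°) = (15.786, 37.188). ∠VPQ = 123.8°, so PQ runs at 67.0° + (180° − 123.8°) = 123.20° from the x-axis; with |PQ| = 41.8, Q = P + 41.8·(cos 123.20°, sin 123.20°) = (-7.1026, 72.165). The perpendicularity gives QR at right angles to PQ; with |QR| = 14.2 on the right of PQ, R = Q + 14.2·(0.83676, 0.54756) = (4.7794, 79.941). Then |VR| = |R − V| = 80.083.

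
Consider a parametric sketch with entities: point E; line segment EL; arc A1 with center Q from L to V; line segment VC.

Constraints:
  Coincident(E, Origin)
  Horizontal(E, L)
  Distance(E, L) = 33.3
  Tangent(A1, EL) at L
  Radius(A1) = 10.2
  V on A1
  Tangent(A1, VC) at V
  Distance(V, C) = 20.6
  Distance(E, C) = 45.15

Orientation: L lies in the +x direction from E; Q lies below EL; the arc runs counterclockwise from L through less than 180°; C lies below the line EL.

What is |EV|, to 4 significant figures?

27.38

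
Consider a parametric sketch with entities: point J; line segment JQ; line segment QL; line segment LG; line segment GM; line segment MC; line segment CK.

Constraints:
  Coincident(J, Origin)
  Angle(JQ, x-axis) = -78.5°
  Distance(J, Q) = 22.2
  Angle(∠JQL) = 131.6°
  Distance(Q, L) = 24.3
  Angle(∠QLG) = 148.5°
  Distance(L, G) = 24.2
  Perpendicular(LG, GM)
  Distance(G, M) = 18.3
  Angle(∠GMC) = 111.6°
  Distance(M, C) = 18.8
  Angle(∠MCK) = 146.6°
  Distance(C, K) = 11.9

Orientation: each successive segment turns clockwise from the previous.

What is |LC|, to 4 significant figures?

26.10

J is at the origin; JQ runs at -78.5° with length 22.2, so Q = (4.426, -21.75). ∠JQL = 131.6° gives QL at -126.9° from the x-axis; with |QL| = 24.3, L = (-10.16, -41.19). ∠QLG = 148.5° gives LG at -158.4° from the x-axis; with |LG| = 24.2, G = (-32.66, -50.10). The perpendicularity gives GM at right angles to LG, so GM runs at 111.6°; with |GM| = 18.3, M = (-39.40, -33.08). ∠GMC = 111.6° gives MC at 43.20° from the x-axis; with |MC| = 18.8, C = (-25.70, -20.21). Then |LC| = |C − L| = 26.10.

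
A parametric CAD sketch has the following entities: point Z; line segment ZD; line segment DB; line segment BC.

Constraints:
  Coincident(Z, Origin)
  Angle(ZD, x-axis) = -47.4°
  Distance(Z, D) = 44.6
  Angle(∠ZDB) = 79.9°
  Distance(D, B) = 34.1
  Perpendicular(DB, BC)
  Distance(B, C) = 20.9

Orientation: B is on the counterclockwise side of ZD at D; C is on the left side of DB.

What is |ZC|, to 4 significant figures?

34.93

∠ZDB = 79.9°, so DB runs at -47.4° + (180° − 79.9°) = 52.70° from the x-axis; with |DB| = 34.1, B = D + 34.1·(cos 52.70°, sin 52.70°) = (50.85, -5.704). The perpendicularity gives BC at right angles to DB; with |BC| = 20.9 on the left of DB, C = B + 20.9·(-0.7955, 0.6060) = (34.23, 6.961). Then |ZC| = |C − Z| = 34.93.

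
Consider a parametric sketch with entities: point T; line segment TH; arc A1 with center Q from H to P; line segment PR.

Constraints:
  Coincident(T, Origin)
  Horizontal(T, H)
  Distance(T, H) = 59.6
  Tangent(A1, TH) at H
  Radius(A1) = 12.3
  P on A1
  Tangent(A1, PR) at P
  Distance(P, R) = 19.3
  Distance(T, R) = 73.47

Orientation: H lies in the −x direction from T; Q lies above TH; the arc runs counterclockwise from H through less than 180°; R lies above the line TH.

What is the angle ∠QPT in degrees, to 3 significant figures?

112°

T is at the origin; T and H share the same y with |TH| = 59.6 and H on the −x side, so H = (-59.6, 0.00). Tangency of A1 to TH means the radius QH is perpendicular to TH, so Q = H + (0, 12.3) = (-59.6, 12.3). Since QP ⟂ PR (tangency), |QR| = √(12.3² + 19.3²) = 22.9 regardless of where P sits on A1. So R lies on both circle(T, 73.47) and circle(Q, 22.9); the above-TH intersection is R = (-64.8, 34.6). P is the foot of the tangent from R: P = (-51.0, 21.1).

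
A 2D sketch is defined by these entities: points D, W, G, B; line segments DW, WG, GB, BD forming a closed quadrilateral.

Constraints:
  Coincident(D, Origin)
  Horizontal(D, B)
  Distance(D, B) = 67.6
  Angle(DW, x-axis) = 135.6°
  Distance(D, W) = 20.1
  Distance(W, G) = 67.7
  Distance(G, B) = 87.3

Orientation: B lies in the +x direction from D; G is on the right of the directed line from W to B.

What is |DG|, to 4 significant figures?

52.57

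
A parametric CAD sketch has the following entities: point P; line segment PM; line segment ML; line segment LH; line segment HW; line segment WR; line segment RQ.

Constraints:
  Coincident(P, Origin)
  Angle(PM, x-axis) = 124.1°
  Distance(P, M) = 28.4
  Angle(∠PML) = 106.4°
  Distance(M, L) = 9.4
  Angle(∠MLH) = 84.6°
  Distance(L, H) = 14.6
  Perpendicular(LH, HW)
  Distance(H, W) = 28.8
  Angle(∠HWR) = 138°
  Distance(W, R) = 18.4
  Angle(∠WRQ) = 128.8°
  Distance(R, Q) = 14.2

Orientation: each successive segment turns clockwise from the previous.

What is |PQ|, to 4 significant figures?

48.75

∠HWR = 138.0° gives WR at -176.9° from the x-axis; with |WR| = 18.4, R = (-38.30, -0.9308). ∠WRQ = 128.8° gives RQ at 131.9° from the x-axis; with |RQ| = 14.2, Q = (-47.79, 9.638). Then |PQ| = |Q − P| = 48.75.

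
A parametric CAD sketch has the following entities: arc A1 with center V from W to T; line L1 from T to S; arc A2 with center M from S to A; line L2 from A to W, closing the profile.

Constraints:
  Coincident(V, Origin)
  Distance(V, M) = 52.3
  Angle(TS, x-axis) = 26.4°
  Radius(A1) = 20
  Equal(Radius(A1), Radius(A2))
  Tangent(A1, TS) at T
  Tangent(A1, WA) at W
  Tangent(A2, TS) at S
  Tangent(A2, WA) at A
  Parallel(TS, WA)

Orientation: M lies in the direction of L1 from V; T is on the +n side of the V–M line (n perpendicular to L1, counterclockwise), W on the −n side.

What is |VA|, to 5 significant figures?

55.994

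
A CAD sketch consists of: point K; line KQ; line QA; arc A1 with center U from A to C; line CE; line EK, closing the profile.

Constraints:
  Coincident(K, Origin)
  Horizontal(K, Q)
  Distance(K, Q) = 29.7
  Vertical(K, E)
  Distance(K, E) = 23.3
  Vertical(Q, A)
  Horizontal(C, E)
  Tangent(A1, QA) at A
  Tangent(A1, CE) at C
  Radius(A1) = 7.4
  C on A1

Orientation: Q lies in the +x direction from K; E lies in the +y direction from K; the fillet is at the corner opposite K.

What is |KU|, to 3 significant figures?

27.4

K is at the origin; KQ is horizontal with |KQ| = 29.7 and Q on the +x side, so Q = (29.7, 0.00). K and E share the same x with |KE| = 23.3 and E on the +y side, so E = (0.00, 23.3). The virtual corner opposite K is at (29.7, 23.3). Since A1 is tangent to QA there, UA ⟂ QA and tangency of A1 to CE means the radius UC is perpendicular to CE, with radius 7.4, so the center U sits 7.4 in from both sides at U = (22.3, 15.9). Then |KU| = |U − K| = 27.4.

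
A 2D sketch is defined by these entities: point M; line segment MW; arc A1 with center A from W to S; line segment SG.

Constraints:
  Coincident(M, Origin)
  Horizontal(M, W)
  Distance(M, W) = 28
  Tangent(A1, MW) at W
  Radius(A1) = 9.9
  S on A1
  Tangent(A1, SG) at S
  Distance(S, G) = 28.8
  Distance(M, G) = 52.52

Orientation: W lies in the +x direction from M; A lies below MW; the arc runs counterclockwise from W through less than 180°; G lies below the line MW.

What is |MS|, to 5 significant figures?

24.634

Checks: |AS| = 9.900 ✓; ∠(AS, SG) = 90.00° ✓; |SG| = 28.80 ✓; |MG| = 52.52 ✓.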